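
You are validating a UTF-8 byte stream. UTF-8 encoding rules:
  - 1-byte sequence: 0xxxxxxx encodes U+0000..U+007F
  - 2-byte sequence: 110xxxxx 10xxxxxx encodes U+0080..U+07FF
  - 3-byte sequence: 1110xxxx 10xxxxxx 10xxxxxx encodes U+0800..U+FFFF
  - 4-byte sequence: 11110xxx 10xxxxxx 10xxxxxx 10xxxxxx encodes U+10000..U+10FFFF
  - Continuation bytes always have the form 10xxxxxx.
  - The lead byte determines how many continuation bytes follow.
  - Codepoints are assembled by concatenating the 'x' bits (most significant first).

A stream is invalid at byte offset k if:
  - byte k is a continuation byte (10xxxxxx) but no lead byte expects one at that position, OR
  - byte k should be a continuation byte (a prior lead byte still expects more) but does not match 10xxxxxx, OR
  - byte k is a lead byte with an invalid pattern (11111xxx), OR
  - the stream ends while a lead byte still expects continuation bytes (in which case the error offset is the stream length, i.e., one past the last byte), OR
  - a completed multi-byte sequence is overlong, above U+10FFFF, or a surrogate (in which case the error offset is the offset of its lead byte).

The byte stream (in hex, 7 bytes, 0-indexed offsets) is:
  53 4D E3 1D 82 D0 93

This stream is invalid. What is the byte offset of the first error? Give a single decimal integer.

Byte[0]=53: 1-byte ASCII. cp=U+0053
Byte[1]=4D: 1-byte ASCII. cp=U+004D
Byte[2]=E3: 3-byte lead, need 2 cont bytes. acc=0x3
Byte[3]=1D: expected 10xxxxxx continuation. INVALID

Answer: 3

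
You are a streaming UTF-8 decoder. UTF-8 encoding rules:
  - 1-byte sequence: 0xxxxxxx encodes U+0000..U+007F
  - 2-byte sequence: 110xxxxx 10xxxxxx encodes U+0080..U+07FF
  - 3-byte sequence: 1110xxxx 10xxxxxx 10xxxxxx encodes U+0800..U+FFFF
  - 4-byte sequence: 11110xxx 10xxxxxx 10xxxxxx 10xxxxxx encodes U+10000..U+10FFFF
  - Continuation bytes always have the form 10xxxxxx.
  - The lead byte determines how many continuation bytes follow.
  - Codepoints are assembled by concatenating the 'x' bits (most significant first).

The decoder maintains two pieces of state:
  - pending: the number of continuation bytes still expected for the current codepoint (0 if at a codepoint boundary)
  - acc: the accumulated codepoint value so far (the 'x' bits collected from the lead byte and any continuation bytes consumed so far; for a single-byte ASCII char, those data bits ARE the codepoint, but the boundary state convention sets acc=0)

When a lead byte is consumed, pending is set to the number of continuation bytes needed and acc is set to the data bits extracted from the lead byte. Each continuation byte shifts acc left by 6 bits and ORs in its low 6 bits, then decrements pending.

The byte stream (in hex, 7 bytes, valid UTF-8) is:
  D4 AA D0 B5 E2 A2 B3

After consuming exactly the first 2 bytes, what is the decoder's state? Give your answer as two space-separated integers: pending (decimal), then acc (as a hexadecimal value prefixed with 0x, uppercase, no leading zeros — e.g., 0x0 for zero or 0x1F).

Byte[0]=D4: 2-byte lead. pending=1, acc=0x14
Byte[1]=AA: continuation. acc=(acc<<6)|0x2A=0x52A, pending=0

Answer: 0 0x52A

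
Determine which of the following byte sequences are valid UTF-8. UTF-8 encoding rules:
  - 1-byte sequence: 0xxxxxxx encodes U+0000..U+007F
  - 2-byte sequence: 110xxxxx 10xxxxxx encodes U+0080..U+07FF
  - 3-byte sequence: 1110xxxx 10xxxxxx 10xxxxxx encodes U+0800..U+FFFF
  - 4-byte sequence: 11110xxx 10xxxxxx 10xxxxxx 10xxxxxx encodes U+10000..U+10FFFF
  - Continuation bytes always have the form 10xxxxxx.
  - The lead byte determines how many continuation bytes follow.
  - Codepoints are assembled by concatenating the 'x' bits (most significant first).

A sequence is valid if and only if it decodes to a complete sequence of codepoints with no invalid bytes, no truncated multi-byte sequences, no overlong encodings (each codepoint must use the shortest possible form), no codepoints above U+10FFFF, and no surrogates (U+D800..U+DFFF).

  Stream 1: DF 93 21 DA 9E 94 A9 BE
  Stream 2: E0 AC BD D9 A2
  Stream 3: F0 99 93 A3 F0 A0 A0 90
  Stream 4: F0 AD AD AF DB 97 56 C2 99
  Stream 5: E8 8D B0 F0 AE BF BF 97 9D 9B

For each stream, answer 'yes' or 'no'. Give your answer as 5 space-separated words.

Stream 1: error at byte offset 5. INVALID
Stream 2: decodes cleanly. VALID
Stream 3: decodes cleanly. VALID
Stream 4: decodes cleanly. VALID
Stream 5: error at byte offset 7. INVALID

Answer: no yes yes yes no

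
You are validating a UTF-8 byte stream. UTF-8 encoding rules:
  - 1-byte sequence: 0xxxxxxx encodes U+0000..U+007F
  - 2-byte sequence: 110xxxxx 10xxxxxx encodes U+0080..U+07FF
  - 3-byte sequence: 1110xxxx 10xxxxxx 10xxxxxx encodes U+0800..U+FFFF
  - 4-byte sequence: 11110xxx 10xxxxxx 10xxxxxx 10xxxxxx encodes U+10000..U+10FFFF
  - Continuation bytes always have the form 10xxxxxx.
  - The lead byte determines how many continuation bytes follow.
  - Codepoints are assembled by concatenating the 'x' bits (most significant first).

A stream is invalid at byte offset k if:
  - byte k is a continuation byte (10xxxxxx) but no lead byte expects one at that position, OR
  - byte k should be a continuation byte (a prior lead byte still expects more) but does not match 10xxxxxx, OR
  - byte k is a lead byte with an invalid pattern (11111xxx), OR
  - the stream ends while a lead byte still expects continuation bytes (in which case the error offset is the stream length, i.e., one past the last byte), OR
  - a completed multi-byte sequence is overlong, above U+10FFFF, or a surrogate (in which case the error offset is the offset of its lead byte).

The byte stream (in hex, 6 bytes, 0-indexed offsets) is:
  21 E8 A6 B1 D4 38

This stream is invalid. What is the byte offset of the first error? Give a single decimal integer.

Answer: 5

Derivation:
Byte[0]=21: 1-byte ASCII. cp=U+0021
Byte[1]=E8: 3-byte lead, need 2 cont bytes. acc=0x8
Byte[2]=A6: continuation. acc=(acc<<6)|0x26=0x226
Byte[3]=B1: continuation. acc=(acc<<6)|0x31=0x89B1
Completed: cp=U+89B1 (starts at byte 1)
Byte[4]=D4: 2-byte lead, need 1 cont bytes. acc=0x14
Byte[5]=38: expected 10xxxxxx continuation. INVALID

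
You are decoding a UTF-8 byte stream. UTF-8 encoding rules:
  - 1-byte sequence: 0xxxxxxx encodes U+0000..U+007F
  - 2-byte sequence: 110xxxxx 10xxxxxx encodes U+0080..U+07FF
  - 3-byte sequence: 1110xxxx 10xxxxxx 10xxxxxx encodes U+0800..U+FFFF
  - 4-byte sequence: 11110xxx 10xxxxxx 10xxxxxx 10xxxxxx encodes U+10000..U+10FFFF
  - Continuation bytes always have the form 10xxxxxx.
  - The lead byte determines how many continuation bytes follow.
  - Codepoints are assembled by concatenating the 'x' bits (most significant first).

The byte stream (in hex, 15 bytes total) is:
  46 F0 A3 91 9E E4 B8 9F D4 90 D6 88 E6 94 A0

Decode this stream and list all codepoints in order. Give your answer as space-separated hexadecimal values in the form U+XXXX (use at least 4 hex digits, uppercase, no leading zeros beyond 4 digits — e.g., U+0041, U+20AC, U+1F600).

Byte[0]=46: 1-byte ASCII. cp=U+0046
Byte[1]=F0: 4-byte lead, need 3 cont bytes. acc=0x0
Byte[2]=A3: continuation. acc=(acc<<6)|0x23=0x23
Byte[3]=91: continuation. acc=(acc<<6)|0x11=0x8D1
Byte[4]=9E: continuation. acc=(acc<<6)|0x1E=0x2345E
Completed: cp=U+2345E (starts at byte 1)
Byte[5]=E4: 3-byte lead, need 2 cont bytes. acc=0x4
Byte[6]=B8: continuation. acc=(acc<<6)|0x38=0x138
Byte[7]=9F: continuation. acc=(acc<<6)|0x1F=0x4E1F
Completed: cp=U+4E1F (starts at byte 5)
Byte[8]=D4: 2-byte lead, need 1 cont bytes. acc=0x14
Byte[9]=90: continuation. acc=(acc<<6)|0x10=0x510
Completed: cp=U+0510 (starts at byte 8)
Byte[10]=D6: 2-byte lead, need 1 cont bytes. acc=0x16
Byte[11]=88: continuation. acc=(acc<<6)|0x08=0x588
Completed: cp=U+0588 (starts at byte 10)
Byte[12]=E6: 3-byte lead, need 2 cont bytes. acc=0x6
Byte[13]=94: continuation. acc=(acc<<6)|0x14=0x194
Byte[14]=A0: continuation. acc=(acc<<6)|0x20=0x6520
Completed: cp=U+6520 (starts at byte 12)

Answer: U+0046 U+2345E U+4E1F U+0510 U+0588 U+6520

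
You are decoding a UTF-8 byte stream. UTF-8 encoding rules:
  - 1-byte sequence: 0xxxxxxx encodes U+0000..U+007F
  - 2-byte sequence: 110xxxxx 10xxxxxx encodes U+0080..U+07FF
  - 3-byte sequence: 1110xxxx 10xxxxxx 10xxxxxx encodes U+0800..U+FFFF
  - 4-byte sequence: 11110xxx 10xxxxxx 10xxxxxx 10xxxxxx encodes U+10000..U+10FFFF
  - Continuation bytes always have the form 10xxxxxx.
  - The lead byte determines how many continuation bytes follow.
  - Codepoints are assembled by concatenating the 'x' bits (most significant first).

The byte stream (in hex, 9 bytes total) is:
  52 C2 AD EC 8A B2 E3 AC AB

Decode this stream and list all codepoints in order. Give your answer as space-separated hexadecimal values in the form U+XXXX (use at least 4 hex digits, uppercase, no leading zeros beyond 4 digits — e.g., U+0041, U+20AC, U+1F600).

Byte[0]=52: 1-byte ASCII. cp=U+0052
Byte[1]=C2: 2-byte lead, need 1 cont bytes. acc=0x2
Byte[2]=AD: continuation. acc=(acc<<6)|0x2D=0xAD
Completed: cp=U+00AD (starts at byte 1)
Byte[3]=EC: 3-byte lead, need 2 cont bytes. acc=0xC
Byte[4]=8A: continuation. acc=(acc<<6)|0x0A=0x30A
Byte[5]=B2: continuation. acc=(acc<<6)|0x32=0xC2B2
Completed: cp=U+C2B2 (starts at byte 3)
Byte[6]=E3: 3-byte lead, need 2 cont bytes. acc=0x3
Byte[7]=AC: continuation. acc=(acc<<6)|0x2C=0xEC
Byte[8]=AB: continuation. acc=(acc<<6)|0x2B=0x3B2B
Completed: cp=U+3B2B (starts at byte 6)

Answer: U+0052 U+00AD U+C2B2 U+3B2B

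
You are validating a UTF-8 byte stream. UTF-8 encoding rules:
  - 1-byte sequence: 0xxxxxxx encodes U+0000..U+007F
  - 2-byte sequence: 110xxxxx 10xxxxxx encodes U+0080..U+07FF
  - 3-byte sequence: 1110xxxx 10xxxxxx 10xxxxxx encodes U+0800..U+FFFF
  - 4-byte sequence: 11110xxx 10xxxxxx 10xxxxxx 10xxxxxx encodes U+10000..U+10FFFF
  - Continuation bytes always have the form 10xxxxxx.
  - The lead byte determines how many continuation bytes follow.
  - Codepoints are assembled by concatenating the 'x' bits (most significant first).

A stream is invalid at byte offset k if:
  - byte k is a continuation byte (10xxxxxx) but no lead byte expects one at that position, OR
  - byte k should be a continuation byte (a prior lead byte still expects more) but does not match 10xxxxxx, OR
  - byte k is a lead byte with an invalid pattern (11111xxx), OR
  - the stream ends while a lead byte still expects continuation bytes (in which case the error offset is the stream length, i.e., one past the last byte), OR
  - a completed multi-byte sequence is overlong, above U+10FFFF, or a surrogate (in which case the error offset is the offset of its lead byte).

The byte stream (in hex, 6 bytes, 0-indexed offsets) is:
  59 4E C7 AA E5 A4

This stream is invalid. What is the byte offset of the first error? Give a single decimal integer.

Byte[0]=59: 1-byte ASCII. cp=U+0059
Byte[1]=4E: 1-byte ASCII. cp=U+004E
Byte[2]=C7: 2-byte lead, need 1 cont bytes. acc=0x7
Byte[3]=AA: continuation. acc=(acc<<6)|0x2A=0x1EA
Completed: cp=U+01EA (starts at byte 2)
Byte[4]=E5: 3-byte lead, need 2 cont bytes. acc=0x5
Byte[5]=A4: continuation. acc=(acc<<6)|0x24=0x164
Byte[6]: stream ended, expected continuation. INVALID

Answer: 6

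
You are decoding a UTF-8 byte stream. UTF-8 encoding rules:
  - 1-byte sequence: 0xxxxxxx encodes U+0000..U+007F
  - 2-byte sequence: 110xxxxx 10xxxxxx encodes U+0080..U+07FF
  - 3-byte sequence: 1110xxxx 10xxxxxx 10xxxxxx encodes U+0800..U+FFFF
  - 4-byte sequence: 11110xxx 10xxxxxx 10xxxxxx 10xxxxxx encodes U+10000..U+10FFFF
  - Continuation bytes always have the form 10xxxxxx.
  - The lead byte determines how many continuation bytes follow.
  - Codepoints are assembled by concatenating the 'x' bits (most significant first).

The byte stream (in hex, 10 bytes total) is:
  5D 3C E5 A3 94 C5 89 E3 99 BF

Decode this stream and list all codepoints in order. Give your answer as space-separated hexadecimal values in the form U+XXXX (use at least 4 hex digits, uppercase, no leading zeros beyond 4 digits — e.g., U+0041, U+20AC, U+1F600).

Byte[0]=5D: 1-byte ASCII. cp=U+005D
Byte[1]=3C: 1-byte ASCII. cp=U+003C
Byte[2]=E5: 3-byte lead, need 2 cont bytes. acc=0x5
Byte[3]=A3: continuation. acc=(acc<<6)|0x23=0x163
Byte[4]=94: continuation. acc=(acc<<6)|0x14=0x58D4
Completed: cp=U+58D4 (starts at byte 2)
Byte[5]=C5: 2-byte lead, need 1 cont bytes. acc=0x5
Byte[6]=89: continuation. acc=(acc<<6)|0x09=0x149
Completed: cp=U+0149 (starts at byte 5)
Byte[7]=E3: 3-byte lead, need 2 cont bytes. acc=0x3
Byte[8]=99: continuation. acc=(acc<<6)|0x19=0xD9
Byte[9]=BF: continuation. acc=(acc<<6)|0x3F=0x367F
Completed: cp=U+367F (starts at byte 7)

Answer: U+005D U+003C U+58D4 U+0149 U+367F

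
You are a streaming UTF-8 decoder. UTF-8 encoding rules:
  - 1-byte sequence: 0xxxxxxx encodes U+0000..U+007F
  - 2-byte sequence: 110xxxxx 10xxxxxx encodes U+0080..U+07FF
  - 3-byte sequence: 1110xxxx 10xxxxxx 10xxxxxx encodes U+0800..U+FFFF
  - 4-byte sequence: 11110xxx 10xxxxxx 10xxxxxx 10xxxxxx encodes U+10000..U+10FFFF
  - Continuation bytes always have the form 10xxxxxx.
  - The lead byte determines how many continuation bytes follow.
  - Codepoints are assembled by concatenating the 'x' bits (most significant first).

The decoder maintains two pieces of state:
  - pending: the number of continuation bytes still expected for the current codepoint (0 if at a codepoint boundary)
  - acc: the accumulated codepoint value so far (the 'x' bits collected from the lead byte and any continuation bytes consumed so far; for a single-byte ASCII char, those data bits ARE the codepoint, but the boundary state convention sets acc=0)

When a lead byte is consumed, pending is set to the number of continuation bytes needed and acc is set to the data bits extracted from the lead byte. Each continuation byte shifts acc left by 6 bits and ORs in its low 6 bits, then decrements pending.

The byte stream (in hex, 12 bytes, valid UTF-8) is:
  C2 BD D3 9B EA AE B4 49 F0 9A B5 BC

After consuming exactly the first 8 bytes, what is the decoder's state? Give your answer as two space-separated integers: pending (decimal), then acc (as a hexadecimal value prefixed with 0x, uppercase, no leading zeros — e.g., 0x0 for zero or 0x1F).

Byte[0]=C2: 2-byte lead. pending=1, acc=0x2
Byte[1]=BD: continuation. acc=(acc<<6)|0x3D=0xBD, pending=0
Byte[2]=D3: 2-byte lead. pending=1, acc=0x13
Byte[3]=9B: continuation. acc=(acc<<6)|0x1B=0x4DB, pending=0
Byte[4]=EA: 3-byte lead. pending=2, acc=0xA
Byte[5]=AE: continuation. acc=(acc<<6)|0x2E=0x2AE, pending=1
Byte[6]=B4: continuation. acc=(acc<<6)|0x34=0xABB4, pending=0
Byte[7]=49: 1-byte. pending=0, acc=0x0

Answer: 0 0x0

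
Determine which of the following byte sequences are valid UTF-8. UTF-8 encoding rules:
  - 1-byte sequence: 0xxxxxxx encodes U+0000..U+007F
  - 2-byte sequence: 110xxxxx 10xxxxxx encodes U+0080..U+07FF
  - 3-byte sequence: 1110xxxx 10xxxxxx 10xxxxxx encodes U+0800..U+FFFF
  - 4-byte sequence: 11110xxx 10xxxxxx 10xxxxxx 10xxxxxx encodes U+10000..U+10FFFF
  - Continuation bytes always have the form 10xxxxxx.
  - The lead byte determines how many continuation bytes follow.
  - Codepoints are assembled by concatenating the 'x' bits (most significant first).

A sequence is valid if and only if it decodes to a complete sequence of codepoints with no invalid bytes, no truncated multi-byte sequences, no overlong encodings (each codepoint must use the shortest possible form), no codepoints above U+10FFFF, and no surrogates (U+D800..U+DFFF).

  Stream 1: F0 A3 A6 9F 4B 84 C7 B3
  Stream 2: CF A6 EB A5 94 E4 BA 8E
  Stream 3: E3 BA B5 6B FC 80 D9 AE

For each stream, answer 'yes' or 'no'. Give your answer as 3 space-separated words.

Stream 1: error at byte offset 5. INVALID
Stream 2: decodes cleanly. VALID
Stream 3: error at byte offset 4. INVALID

Answer: no yes no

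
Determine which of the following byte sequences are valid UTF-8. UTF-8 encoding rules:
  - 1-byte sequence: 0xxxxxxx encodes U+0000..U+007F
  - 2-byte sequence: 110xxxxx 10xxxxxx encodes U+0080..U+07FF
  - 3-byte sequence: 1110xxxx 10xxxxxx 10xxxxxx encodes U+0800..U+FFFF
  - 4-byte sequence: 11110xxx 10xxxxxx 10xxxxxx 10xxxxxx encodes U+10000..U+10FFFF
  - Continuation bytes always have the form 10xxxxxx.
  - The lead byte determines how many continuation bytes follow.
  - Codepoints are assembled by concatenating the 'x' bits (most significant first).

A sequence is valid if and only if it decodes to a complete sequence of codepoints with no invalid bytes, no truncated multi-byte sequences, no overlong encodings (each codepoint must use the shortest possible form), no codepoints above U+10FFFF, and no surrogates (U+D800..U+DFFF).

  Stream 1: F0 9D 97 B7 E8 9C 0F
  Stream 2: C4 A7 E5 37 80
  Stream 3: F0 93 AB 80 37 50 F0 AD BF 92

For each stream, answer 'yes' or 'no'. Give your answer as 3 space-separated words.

Stream 1: error at byte offset 6. INVALID
Stream 2: error at byte offset 3. INVALID
Stream 3: decodes cleanly. VALID

Answer: no no yes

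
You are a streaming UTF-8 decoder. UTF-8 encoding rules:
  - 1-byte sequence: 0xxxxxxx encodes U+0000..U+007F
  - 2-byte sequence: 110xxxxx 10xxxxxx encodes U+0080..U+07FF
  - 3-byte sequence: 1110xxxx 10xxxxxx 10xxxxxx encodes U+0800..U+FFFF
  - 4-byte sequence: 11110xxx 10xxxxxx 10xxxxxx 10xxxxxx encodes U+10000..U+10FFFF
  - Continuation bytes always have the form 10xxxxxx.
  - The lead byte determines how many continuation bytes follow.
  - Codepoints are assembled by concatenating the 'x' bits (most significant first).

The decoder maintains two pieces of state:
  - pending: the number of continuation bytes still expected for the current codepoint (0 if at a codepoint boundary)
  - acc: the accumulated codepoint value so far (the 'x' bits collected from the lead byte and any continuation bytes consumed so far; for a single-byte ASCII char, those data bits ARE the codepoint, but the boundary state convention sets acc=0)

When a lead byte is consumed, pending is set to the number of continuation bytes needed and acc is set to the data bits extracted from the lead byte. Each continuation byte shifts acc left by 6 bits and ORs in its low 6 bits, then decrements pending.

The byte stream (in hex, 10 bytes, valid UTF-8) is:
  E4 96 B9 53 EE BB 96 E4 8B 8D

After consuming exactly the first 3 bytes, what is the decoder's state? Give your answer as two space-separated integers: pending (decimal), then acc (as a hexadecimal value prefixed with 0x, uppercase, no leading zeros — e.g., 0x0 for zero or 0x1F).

Byte[0]=E4: 3-byte lead. pending=2, acc=0x4
Byte[1]=96: continuation. acc=(acc<<6)|0x16=0x116, pending=1
Byte[2]=B9: continuation. acc=(acc<<6)|0x39=0x45B9, pending=0

Answer: 0 0x45B9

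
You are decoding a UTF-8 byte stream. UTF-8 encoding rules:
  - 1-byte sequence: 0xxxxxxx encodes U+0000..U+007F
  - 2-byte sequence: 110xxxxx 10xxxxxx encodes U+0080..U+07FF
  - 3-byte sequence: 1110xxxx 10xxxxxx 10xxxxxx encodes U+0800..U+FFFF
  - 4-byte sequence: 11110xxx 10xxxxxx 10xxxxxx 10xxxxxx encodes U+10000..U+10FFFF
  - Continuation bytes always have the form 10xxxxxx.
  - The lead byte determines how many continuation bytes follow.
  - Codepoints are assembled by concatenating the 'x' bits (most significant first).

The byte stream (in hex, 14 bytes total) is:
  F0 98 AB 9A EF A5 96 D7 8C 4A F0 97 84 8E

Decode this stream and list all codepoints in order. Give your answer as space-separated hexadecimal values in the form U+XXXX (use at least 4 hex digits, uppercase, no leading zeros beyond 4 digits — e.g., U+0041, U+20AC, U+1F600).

Byte[0]=F0: 4-byte lead, need 3 cont bytes. acc=0x0
Byte[1]=98: continuation. acc=(acc<<6)|0x18=0x18
Byte[2]=AB: continuation. acc=(acc<<6)|0x2B=0x62B
Byte[3]=9A: continuation. acc=(acc<<6)|0x1A=0x18ADA
Completed: cp=U+18ADA (starts at byte 0)
Byte[4]=EF: 3-byte lead, need 2 cont bytes. acc=0xF
Byte[5]=A5: continuation. acc=(acc<<6)|0x25=0x3E5
Byte[6]=96: continuation. acc=(acc<<6)|0x16=0xF956
Completed: cp=U+F956 (starts at byte 4)
Byte[7]=D7: 2-byte lead, need 1 cont bytes. acc=0x17
Byte[8]=8C: continuation. acc=(acc<<6)|0x0C=0x5CC
Completed: cp=U+05CC (starts at byte 7)
Byte[9]=4A: 1-byte ASCII. cp=U+004A
Byte[10]=F0: 4-byte lead, need 3 cont bytes. acc=0x0
Byte[11]=97: continuation. acc=(acc<<6)|0x17=0x17
Byte[12]=84: continuation. acc=(acc<<6)|0x04=0x5C4
Byte[13]=8E: continuation. acc=(acc<<6)|0x0E=0x1710E
Completed: cp=U+1710E (starts at byte 10)

Answer: U+18ADA U+F956 U+05CC U+004A U+1710E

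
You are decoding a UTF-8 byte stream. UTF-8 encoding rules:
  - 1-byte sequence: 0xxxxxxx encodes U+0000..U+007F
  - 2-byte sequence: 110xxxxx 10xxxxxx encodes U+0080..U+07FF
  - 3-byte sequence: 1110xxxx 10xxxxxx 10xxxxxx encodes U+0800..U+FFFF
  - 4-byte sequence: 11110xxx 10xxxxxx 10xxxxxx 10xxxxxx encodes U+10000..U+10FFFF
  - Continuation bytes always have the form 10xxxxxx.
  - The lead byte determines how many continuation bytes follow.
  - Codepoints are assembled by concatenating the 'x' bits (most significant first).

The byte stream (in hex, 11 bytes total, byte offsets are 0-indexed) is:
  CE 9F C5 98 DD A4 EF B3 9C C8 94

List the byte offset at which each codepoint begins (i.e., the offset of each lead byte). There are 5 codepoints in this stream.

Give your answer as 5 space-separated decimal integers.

Byte[0]=CE: 2-byte lead, need 1 cont bytes. acc=0xE
Byte[1]=9F: continuation. acc=(acc<<6)|0x1F=0x39F
Completed: cp=U+039F (starts at byte 0)
Byte[2]=C5: 2-byte lead, need 1 cont bytes. acc=0x5
Byte[3]=98: continuation. acc=(acc<<6)|0x18=0x158
Completed: cp=U+0158 (starts at byte 2)
Byte[4]=DD: 2-byte lead, need 1 cont bytes. acc=0x1D
Byte[5]=A4: continuation. acc=(acc<<6)|0x24=0x764
Completed: cp=U+0764 (starts at byte 4)
Byte[6]=EF: 3-byte lead, need 2 cont bytes. acc=0xF
Byte[7]=B3: continuation. acc=(acc<<6)|0x33=0x3F3
Byte[8]=9C: continuation. acc=(acc<<6)|0x1C=0xFCDC
Completed: cp=U+FCDC (starts at byte 6)
Byte[9]=C8: 2-byte lead, need 1 cont bytes. acc=0x8
Byte[10]=94: continuation. acc=(acc<<6)|0x14=0x214
Completed: cp=U+0214 (starts at byte 9)

Answer: 0 2 4 6 9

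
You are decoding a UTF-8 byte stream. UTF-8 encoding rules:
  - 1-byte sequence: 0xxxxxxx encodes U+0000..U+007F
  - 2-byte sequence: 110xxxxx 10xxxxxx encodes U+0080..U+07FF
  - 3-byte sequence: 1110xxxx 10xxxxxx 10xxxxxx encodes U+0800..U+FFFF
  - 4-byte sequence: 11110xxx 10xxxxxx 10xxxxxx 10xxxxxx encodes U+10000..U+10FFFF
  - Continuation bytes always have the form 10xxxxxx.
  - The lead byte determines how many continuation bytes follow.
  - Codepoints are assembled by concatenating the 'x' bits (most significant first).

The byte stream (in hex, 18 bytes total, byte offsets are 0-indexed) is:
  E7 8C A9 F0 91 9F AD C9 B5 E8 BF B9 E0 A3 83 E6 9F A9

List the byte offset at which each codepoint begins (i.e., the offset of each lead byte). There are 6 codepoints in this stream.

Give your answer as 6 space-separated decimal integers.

Answer: 0 3 7 9 12 15

Derivation:
Byte[0]=E7: 3-byte lead, need 2 cont bytes. acc=0x7
Byte[1]=8C: continuation. acc=(acc<<6)|0x0C=0x1CC
Byte[2]=A9: continuation. acc=(acc<<6)|0x29=0x7329
Completed: cp=U+7329 (starts at byte 0)
Byte[3]=F0: 4-byte lead, need 3 cont bytes. acc=0x0
Byte[4]=91: continuation. acc=(acc<<6)|0x11=0x11
Byte[5]=9F: continuation. acc=(acc<<6)|0x1F=0x45F
Byte[6]=AD: continuation. acc=(acc<<6)|0x2D=0x117ED
Completed: cp=U+117ED (starts at byte 3)
Byte[7]=C9: 2-byte lead, need 1 cont bytes. acc=0x9
Byte[8]=B5: continuation. acc=(acc<<6)|0x35=0x275
Completed: cp=U+0275 (starts at byte 7)
Byte[9]=E8: 3-byte lead, need 2 cont bytes. acc=0x8
Byte[10]=BF: continuation. acc=(acc<<6)|0x3F=0x23F
Byte[11]=B9: continuation. acc=(acc<<6)|0x39=0x8FF9
Completed: cp=U+8FF9 (starts at byte 9)
Byte[12]=E0: 3-byte lead, need 2 cont bytes. acc=0x0
Byte[13]=A3: continuation. acc=(acc<<6)|0x23=0x23
Byte[14]=83: continuation. acc=(acc<<6)|0x03=0x8C3
Completed: cp=U+08C3 (starts at byte 12)
Byte[15]=E6: 3-byte lead, need 2 cont bytes. acc=0x6
Byte[16]=9F: continuation. acc=(acc<<6)|0x1F=0x19F
Byte[17]=A9: continuation. acc=(acc<<6)|0x29=0x67E9
Completed: cp=U+67E9 (starts at byte 15)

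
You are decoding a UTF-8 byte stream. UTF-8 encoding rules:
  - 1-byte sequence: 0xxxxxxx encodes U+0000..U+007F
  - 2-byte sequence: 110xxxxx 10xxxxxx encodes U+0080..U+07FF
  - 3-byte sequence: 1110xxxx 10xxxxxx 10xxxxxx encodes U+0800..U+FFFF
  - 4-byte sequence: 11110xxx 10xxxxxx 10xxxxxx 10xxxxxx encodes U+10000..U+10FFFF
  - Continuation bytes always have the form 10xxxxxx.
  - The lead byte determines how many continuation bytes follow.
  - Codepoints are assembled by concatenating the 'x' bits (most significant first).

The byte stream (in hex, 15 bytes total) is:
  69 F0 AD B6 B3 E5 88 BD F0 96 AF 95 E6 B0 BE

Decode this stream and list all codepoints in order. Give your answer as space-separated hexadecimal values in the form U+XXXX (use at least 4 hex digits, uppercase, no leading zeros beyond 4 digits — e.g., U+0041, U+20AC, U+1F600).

Answer: U+0069 U+2DDB3 U+523D U+16BD5 U+6C3E

Derivation:
Byte[0]=69: 1-byte ASCII. cp=U+0069
Byte[1]=F0: 4-byte lead, need 3 cont bytes. acc=0x0
Byte[2]=AD: continuation. acc=(acc<<6)|0x2D=0x2D
Byte[3]=B6: continuation. acc=(acc<<6)|0x36=0xB76
Byte[4]=B3: continuation. acc=(acc<<6)|0x33=0x2DDB3
Completed: cp=U+2DDB3 (starts at byte 1)
Byte[5]=E5: 3-byte lead, need 2 cont bytes. acc=0x5
Byte[6]=88: continuation. acc=(acc<<6)|0x08=0x148
Byte[7]=BD: continuation. acc=(acc<<6)|0x3D=0x523D
Completed: cp=U+523D (starts at byte 5)
Byte[8]=F0: 4-byte lead, need 3 cont bytes. acc=0x0
Byte[9]=96: continuation. acc=(acc<<6)|0x16=0x16
Byte[10]=AF: continuation. acc=(acc<<6)|0x2F=0x5AF
Byte[11]=95: continuation. acc=(acc<<6)|0x15=0x16BD5
Completed: cp=U+16BD5 (starts at byte 8)
Byte[12]=E6: 3-byte lead, need 2 cont bytes. acc=0x6
Byte[13]=B0: continuation. acc=(acc<<6)|0x30=0x1B0
Byte[14]=BE: continuation. acc=(acc<<6)|0x3E=0x6C3E
Completed: cp=U+6C3E (starts at byte 12)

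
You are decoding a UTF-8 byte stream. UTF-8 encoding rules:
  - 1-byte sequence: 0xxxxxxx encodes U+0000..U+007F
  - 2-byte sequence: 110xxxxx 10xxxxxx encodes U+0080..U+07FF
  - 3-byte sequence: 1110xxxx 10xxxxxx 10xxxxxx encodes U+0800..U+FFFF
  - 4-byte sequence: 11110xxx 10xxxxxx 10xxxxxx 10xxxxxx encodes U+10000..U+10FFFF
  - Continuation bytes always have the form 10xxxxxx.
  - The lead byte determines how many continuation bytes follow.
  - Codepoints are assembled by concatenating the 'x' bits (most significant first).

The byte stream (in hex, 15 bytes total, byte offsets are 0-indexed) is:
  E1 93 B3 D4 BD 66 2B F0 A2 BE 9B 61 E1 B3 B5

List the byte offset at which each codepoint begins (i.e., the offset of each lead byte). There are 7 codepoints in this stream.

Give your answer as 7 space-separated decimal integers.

Answer: 0 3 5 6 7 11 12

Derivation:
Byte[0]=E1: 3-byte lead, need 2 cont bytes. acc=0x1
Byte[1]=93: continuation. acc=(acc<<6)|0x13=0x53
Byte[2]=B3: continuation. acc=(acc<<6)|0x33=0x14F3
Completed: cp=U+14F3 (starts at byte 0)
Byte[3]=D4: 2-byte lead, need 1 cont bytes. acc=0x14
Byte[4]=BD: continuation. acc=(acc<<6)|0x3D=0x53D
Completed: cp=U+053D (starts at byte 3)
Byte[5]=66: 1-byte ASCII. cp=U+0066
Byte[6]=2B: 1-byte ASCII. cp=U+002B
Byte[7]=F0: 4-byte lead, need 3 cont bytes. acc=0x0
Byte[8]=A2: continuation. acc=(acc<<6)|0x22=0x22
Byte[9]=BE: continuation. acc=(acc<<6)|0x3E=0x8BE
Byte[10]=9B: continuation. acc=(acc<<6)|0x1B=0x22F9B
Completed: cp=U+22F9B (starts at byte 7)
Byte[11]=61: 1-byte ASCII. cp=U+0061
Byte[12]=E1: 3-byte lead, need 2 cont bytes. acc=0x1
Byte[13]=B3: continuation. acc=(acc<<6)|0x33=0x73
Byte[14]=B5: continuation. acc=(acc<<6)|0x35=0x1CF5
Completed: cp=U+1CF5 (starts at byte 12)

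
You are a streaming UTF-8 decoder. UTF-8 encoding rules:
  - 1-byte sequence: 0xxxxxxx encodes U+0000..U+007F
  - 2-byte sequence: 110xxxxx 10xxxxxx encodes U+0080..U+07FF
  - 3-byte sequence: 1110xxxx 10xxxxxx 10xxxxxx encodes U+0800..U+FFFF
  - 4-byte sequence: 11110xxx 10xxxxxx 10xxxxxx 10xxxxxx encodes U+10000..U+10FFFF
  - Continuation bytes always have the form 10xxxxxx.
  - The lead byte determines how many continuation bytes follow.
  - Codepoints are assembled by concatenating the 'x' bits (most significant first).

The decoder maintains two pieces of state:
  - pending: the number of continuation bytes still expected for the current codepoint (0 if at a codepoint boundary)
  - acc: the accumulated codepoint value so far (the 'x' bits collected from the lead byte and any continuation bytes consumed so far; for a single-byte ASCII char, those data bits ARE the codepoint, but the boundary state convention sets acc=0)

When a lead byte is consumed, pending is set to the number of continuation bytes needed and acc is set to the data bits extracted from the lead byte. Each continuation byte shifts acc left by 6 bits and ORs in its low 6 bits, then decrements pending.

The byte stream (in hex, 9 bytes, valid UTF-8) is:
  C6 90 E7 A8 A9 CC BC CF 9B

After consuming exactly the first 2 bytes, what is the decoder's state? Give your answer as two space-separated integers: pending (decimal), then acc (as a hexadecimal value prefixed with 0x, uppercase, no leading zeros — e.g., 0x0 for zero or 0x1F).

Answer: 0 0x190

Derivation:
Byte[0]=C6: 2-byte lead. pending=1, acc=0x6
Byte[1]=90: continuation. acc=(acc<<6)|0x10=0x190, pending=0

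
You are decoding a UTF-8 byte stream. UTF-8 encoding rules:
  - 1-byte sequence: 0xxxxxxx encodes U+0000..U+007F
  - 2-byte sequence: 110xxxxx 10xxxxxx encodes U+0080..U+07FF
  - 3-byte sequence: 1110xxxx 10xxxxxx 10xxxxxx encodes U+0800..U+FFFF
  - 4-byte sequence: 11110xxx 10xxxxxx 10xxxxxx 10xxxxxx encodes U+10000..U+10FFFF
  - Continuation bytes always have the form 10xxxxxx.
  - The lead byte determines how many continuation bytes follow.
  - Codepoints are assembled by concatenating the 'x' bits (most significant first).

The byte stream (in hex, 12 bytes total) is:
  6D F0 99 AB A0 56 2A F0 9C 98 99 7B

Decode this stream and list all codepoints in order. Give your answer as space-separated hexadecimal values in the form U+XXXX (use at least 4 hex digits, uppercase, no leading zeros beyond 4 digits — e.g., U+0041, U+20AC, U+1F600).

Answer: U+006D U+19AE0 U+0056 U+002A U+1C619 U+007B

Derivation:
Byte[0]=6D: 1-byte ASCII. cp=U+006D
Byte[1]=F0: 4-byte lead, need 3 cont bytes. acc=0x0
Byte[2]=99: continuation. acc=(acc<<6)|0x19=0x19
Byte[3]=AB: continuation. acc=(acc<<6)|0x2B=0x66B
Byte[4]=A0: continuation. acc=(acc<<6)|0x20=0x19AE0
Completed: cp=U+19AE0 (starts at byte 1)
Byte[5]=56: 1-byte ASCII. cp=U+0056
Byte[6]=2A: 1-byte ASCII. cp=U+002A
Byte[7]=F0: 4-byte lead, need 3 cont bytes. acc=0x0
Byte[8]=9C: continuation. acc=(acc<<6)|0x1C=0x1C
Byte[9]=98: continuation. acc=(acc<<6)|0x18=0x718
Byte[10]=99: continuation. acc=(acc<<6)|0x19=0x1C619
Completed: cp=U+1C619 (starts at byte 7)
Byte[11]=7B: 1-byte ASCII. cp=U+007B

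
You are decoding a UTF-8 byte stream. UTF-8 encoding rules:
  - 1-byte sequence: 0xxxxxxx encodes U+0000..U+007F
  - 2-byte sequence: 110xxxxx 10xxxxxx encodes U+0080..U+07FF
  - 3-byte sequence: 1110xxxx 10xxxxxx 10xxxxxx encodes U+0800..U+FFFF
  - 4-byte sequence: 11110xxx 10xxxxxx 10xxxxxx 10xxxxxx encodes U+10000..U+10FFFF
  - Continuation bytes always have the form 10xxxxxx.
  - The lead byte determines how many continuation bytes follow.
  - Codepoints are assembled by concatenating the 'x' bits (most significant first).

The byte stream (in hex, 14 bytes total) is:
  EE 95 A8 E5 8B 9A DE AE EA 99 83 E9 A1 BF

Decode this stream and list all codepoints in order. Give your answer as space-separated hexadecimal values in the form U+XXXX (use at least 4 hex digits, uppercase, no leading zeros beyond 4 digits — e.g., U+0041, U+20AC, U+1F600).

Answer: U+E568 U+52DA U+07AE U+A643 U+987F

Derivation:
Byte[0]=EE: 3-byte lead, need 2 cont bytes. acc=0xE
Byte[1]=95: continuation. acc=(acc<<6)|0x15=0x395
Byte[2]=A8: continuation. acc=(acc<<6)|0x28=0xE568
Completed: cp=U+E568 (starts at byte 0)
Byte[3]=E5: 3-byte lead, need 2 cont bytes. acc=0x5
Byte[4]=8B: continuation. acc=(acc<<6)|0x0B=0x14B
Byte[5]=9A: continuation. acc=(acc<<6)|0x1A=0x52DA
Completed: cp=U+52DA (starts at byte 3)
Byte[6]=DE: 2-byte lead, need 1 cont bytes. acc=0x1E
Byte[7]=AE: continuation. acc=(acc<<6)|0x2E=0x7AE
Completed: cp=U+07AE (starts at byte 6)
Byte[8]=EA: 3-byte lead, need 2 cont bytes. acc=0xA
Byte[9]=99: continuation. acc=(acc<<6)|0x19=0x299
Byte[10]=83: continuation. acc=(acc<<6)|0x03=0xA643
Completed: cp=U+A643 (starts at byte 8)
Byte[11]=E9: 3-byte lead, need 2 cont bytes. acc=0x9
Byte[12]=A1: continuation. acc=(acc<<6)|0x21=0x261
Byte[13]=BF: continuation. acc=(acc<<6)|0x3F=0x987F
Completed: cp=U+987F (starts at byte 11)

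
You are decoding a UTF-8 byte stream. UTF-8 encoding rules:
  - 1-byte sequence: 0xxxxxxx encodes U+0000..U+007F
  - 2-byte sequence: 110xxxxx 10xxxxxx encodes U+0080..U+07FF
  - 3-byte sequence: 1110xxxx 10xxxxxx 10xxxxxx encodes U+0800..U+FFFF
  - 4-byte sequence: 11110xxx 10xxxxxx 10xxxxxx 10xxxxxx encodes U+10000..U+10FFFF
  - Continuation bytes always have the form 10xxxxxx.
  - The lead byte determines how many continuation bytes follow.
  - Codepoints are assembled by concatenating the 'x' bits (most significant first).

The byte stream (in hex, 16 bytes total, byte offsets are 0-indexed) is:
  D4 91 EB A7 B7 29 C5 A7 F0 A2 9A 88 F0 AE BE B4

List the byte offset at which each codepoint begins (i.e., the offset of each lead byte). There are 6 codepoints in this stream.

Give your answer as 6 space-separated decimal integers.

Answer: 0 2 5 6 8 12

Derivation:
Byte[0]=D4: 2-byte lead, need 1 cont bytes. acc=0x14
Byte[1]=91: continuation. acc=(acc<<6)|0x11=0x511
Completed: cp=U+0511 (starts at byte 0)
Byte[2]=EB: 3-byte lead, need 2 cont bytes. acc=0xB
Byte[3]=A7: continuation. acc=(acc<<6)|0x27=0x2E7
Byte[4]=B7: continuation. acc=(acc<<6)|0x37=0xB9F7
Completed: cp=U+B9F7 (starts at byte 2)
Byte[5]=29: 1-byte ASCII. cp=U+0029
Byte[6]=C5: 2-byte lead, need 1 cont bytes. acc=0x5
Byte[7]=A7: continuation. acc=(acc<<6)|0x27=0x167
Completed: cp=U+0167 (starts at byte 6)
Byte[8]=F0: 4-byte lead, need 3 cont bytes. acc=0x0
Byte[9]=A2: continuation. acc=(acc<<6)|0x22=0x22
Byte[10]=9A: continuation. acc=(acc<<6)|0x1A=0x89A
Byte[11]=88: continuation. acc=(acc<<6)|0x08=0x22688
Completed: cp=U+22688 (starts at byte 8)
Byte[12]=F0: 4-byte lead, need 3 cont bytes. acc=0x0
Byte[13]=AE: continuation. acc=(acc<<6)|0x2E=0x2E
Byte[14]=BE: continuation. acc=(acc<<6)|0x3E=0xBBE
Byte[15]=B4: continuation. acc=(acc<<6)|0x34=0x2EFB4
Completed: cp=U+2EFB4 (starts at byte 12)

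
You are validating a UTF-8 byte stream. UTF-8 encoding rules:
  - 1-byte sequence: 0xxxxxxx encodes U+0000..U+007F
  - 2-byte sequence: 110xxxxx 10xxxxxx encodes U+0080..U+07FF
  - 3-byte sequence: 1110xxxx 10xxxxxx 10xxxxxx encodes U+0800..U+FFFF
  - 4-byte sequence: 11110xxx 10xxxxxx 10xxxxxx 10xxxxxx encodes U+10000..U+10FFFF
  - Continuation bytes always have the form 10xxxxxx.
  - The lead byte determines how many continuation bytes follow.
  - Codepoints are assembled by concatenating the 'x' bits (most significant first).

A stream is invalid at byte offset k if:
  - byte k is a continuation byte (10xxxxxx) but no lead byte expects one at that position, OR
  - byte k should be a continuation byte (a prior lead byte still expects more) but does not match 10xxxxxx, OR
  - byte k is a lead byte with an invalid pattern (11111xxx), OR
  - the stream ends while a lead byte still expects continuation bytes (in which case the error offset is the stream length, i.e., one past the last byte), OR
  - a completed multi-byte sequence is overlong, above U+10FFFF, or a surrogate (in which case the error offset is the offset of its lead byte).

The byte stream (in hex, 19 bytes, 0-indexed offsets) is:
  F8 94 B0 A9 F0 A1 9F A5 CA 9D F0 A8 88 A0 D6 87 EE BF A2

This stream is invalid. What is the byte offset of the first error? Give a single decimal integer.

Byte[0]=F8: INVALID lead byte (not 0xxx/110x/1110/11110)

Answer: 0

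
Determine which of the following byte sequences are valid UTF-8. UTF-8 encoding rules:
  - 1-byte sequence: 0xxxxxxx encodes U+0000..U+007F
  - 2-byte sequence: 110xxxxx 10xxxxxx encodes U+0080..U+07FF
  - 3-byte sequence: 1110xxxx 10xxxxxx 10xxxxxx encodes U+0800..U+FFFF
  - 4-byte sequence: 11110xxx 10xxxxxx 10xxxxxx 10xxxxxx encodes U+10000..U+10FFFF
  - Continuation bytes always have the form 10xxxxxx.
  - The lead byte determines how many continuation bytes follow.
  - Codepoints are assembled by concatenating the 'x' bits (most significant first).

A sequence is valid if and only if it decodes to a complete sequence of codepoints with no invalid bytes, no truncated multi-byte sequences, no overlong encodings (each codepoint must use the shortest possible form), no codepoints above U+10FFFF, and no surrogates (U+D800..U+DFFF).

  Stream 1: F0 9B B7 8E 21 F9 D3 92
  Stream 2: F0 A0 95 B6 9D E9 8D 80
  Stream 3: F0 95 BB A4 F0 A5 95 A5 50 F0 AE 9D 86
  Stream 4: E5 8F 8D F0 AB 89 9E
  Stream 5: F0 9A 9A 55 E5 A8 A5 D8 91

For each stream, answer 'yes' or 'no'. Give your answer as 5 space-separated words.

Answer: no no yes yes no

Derivation:
Stream 1: error at byte offset 5. INVALID
Stream 2: error at byte offset 4. INVALID
Stream 3: decodes cleanly. VALID
Stream 4: decodes cleanly. VALID
Stream 5: error at byte offset 3. INVALID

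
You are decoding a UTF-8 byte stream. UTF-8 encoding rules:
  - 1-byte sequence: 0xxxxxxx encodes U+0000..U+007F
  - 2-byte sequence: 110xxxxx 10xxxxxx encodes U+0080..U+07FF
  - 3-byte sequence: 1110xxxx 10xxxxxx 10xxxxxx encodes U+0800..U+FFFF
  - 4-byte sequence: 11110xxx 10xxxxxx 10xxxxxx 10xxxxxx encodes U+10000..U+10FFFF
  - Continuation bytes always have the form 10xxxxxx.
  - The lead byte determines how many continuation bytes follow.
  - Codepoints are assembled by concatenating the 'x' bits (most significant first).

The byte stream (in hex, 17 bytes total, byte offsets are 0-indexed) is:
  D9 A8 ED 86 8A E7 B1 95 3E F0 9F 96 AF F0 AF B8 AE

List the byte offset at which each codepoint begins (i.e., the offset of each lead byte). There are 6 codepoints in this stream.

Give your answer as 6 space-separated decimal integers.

Answer: 0 2 5 8 9 13

Derivation:
Byte[0]=D9: 2-byte lead, need 1 cont bytes. acc=0x19
Byte[1]=A8: continuation. acc=(acc<<6)|0x28=0x668
Completed: cp=U+0668 (starts at byte 0)
Byte[2]=ED: 3-byte lead, need 2 cont bytes. acc=0xD
Byte[3]=86: continuation. acc=(acc<<6)|0x06=0x346
Byte[4]=8A: continuation. acc=(acc<<6)|0x0A=0xD18A
Completed: cp=U+D18A (starts at byte 2)
Byte[5]=E7: 3-byte lead, need 2 cont bytes. acc=0x7
Byte[6]=B1: continuation. acc=(acc<<6)|0x31=0x1F1
Byte[7]=95: continuation. acc=(acc<<6)|0x15=0x7C55
Completed: cp=U+7C55 (starts at byte 5)
Byte[8]=3E: 1-byte ASCII. cp=U+003E
Byte[9]=F0: 4-byte lead, need 3 cont bytes. acc=0x0
Byte[10]=9F: continuation. acc=(acc<<6)|0x1F=0x1F
Byte[11]=96: continuation. acc=(acc<<6)|0x16=0x7D6
Byte[12]=AF: continuation. acc=(acc<<6)|0x2F=0x1F5AF
Completed: cp=U+1F5AF (starts at byte 9)
Byte[13]=F0: 4-byte lead, need 3 cont bytes. acc=0x0
Byte[14]=AF: continuation. acc=(acc<<6)|0x2F=0x2F
Byte[15]=B8: continuation. acc=(acc<<6)|0x38=0xBF8
Byte[16]=AE: continuation. acc=(acc<<6)|0x2E=0x2FE2E
Completed: cp=U+2FE2E (starts at byte 13)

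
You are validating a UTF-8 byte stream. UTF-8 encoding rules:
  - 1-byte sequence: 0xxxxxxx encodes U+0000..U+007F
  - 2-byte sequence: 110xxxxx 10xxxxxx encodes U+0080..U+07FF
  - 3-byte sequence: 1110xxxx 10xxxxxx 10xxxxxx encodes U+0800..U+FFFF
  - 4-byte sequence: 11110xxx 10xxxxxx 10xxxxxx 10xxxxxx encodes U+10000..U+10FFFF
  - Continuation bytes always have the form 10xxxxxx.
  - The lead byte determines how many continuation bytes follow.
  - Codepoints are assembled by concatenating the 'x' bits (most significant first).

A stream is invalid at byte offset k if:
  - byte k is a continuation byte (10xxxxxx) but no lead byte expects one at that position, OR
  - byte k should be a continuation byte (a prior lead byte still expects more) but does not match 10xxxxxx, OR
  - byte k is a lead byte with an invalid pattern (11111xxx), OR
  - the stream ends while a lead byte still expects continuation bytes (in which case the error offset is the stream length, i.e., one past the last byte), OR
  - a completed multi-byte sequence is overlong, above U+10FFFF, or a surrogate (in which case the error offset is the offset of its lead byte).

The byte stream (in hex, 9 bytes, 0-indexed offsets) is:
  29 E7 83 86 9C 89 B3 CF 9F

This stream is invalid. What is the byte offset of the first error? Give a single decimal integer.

Byte[0]=29: 1-byte ASCII. cp=U+0029
Byte[1]=E7: 3-byte lead, need 2 cont bytes. acc=0x7
Byte[2]=83: continuation. acc=(acc<<6)|0x03=0x1C3
Byte[3]=86: continuation. acc=(acc<<6)|0x06=0x70C6
Completed: cp=U+70C6 (starts at byte 1)
Byte[4]=9C: INVALID lead byte (not 0xxx/110x/1110/11110)

Answer: 4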